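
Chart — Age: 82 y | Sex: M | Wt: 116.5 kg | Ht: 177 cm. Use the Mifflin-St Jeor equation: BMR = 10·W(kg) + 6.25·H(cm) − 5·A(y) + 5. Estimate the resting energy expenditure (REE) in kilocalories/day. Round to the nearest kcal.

Mifflin-St Jeor (male): BMR = 10(116.5) + 6.25(177) − 5(82) + 5 = 1165 + 1106.25 − 410 + 5 = 1866.25 kcal/day.

1866 kilocalories/day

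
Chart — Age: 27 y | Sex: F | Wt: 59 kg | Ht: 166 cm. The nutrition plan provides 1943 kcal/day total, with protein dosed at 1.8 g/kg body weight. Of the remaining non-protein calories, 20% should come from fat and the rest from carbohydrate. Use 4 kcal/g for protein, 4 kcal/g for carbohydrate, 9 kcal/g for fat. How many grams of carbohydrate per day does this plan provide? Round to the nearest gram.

304 g/day

Protein = 1.8 × 59 = 106.2 g → 106.2 × 4 = 424.8 kcal.
Non-protein calories = 1943 − 424.8 = 1518.2 kcal.
Fat: 20% × 1518.2 = 303.64 kcal; carbohydrate: 1214.56 kcal.
Carbohydrate: 1214.56 kcal ÷ 4 kcal/g = 303.64 g.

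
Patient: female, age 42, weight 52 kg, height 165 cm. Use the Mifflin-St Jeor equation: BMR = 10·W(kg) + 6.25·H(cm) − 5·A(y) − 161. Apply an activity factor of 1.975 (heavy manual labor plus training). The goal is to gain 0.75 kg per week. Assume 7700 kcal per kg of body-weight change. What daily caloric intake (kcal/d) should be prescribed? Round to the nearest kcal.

Mifflin-St Jeor (female): BMR = 10(52) + 6.25(165) − 5(42) − 161 = 520 + 1031.25 − 210 − 161 = 1180.25 kcal/day.
TEE = 1180.25 × 1.975 = 2330.9938 kcal/day.
Required daily surplus = 0.75 × 7700 ÷ 7 = 825 kcal/day.
Target intake = 2330.9938 + 825 = 3155.9938 kcal/day.

3156 kcal/d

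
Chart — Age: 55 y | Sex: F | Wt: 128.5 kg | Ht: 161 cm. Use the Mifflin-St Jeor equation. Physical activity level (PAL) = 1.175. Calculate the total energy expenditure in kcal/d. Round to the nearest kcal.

2180 kcal/d

Mifflin-St Jeor (female): BMR = 10(128.5) + 6.25(161) − 5(55) − 161 = 1285 + 1006.25 − 275 − 161 = 1855.25 kcal/day.
TEE = BMR × activity factor = 1855.25 × 1.175 = 2179.9188 kcal/day.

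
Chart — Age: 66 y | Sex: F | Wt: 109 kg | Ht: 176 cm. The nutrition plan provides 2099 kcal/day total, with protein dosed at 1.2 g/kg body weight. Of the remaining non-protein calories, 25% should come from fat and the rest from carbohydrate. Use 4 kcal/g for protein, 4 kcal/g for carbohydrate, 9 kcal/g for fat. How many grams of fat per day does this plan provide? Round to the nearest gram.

Protein = 1.2 × 109 = 130.8 g → 130.8 × 4 = 523.2 kcal.
Non-protein calories = 2099 − 523.2 = 1575.8 kcal.
Fat: 25% × 1575.8 = 393.95 kcal; carbohydrate: 1181.85 kcal.
Fat: 393.95 kcal ÷ 9 kcal/g = 43.7722 g.

44 g/day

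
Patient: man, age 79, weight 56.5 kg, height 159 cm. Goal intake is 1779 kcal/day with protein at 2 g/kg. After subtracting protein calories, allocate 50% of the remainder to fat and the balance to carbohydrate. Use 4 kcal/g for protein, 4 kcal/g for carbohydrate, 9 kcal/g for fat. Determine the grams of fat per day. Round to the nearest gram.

Protein = 2 × 56.5 = 113 g → 113 × 4 = 452 kcal.
Non-protein calories = 1779 − 452 = 1327 kcal.
Fat: 50% × 1327 = 663.5 kcal; carbohydrate: 663.5 kcal.
Fat: 663.5 kcal ÷ 9 kcal/g = 73.7222 g.

74 g/day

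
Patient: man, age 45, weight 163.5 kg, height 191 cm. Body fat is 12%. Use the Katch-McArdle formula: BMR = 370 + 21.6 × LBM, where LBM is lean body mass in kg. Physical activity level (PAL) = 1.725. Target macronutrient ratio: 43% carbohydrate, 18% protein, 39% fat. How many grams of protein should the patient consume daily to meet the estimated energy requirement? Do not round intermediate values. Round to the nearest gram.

270 g/day

LBM = 163.5 × (1 − 0.12) = 143.88 kg. Katch-McArdle: BMR = 370 + 21.6 × 143.88 = 3477.808 kcal/day.
TEE = 3477.808 × 1.725 = 5999.2188 kcal/day.
Protein energy = 18% × 5999.2188 = 1079.8594 kcal.
Protein = 1079.8594 ÷ 4 kcal/g = 269.9648 g.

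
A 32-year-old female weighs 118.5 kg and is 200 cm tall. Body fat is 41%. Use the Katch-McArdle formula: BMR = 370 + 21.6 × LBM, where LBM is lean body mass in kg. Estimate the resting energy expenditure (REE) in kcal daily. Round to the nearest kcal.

LBM = 118.5 × (1 − 0.41) = 69.915 kg. Katch-McArdle: BMR = 370 + 21.6 × 69.915 = 1880.164 kcal/day.

1880 kcal daily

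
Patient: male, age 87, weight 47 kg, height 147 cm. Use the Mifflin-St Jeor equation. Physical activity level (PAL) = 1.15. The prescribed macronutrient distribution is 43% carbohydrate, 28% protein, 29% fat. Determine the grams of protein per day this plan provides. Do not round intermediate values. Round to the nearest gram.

77 g/day

Mifflin-St Jeor (male): BMR = 10(47) + 6.25(147) − 5(87) + 5 = 470 + 918.75 − 435 + 5 = 958.75 kcal/day.
TEE = 958.75 × 1.15 = 1102.5625 kcal/day.
Protein energy = 28% × 1102.5625 = 308.7175 kcal.
Protein = 308.7175 ÷ 4 kcal/g = 77.1794 g.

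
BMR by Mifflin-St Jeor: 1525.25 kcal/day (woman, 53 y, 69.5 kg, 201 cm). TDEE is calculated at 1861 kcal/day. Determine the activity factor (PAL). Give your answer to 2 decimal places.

Activity factor = TEE ÷ BMR = 1861 ÷ 1525.25 = 1.22.

1.22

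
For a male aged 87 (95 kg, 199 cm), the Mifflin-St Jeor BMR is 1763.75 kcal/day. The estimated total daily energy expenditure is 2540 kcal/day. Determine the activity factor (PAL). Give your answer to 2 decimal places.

Activity factor = TEE ÷ BMR = 2540 ÷ 1763.75 = 1.44.

1.44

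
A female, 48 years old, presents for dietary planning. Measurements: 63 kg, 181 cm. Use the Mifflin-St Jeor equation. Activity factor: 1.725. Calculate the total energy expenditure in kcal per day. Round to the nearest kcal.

2346 kcal per day

Mifflin-St Jeor (female): BMR = 10(63) + 6.25(181) − 5(48) − 161 = 630 + 1131.25 − 240 − 161 = 1360.25 kcal/day.
TEE = BMR × activity factor = 1360.25 × 1.725 = 2346.4313 kcal/day.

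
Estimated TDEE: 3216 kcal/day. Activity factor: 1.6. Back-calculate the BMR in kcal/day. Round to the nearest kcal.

2010 kcal/day

BMR = TEE ÷ activity factor = 3216 ÷ 1.6 = 2010 kcal/day.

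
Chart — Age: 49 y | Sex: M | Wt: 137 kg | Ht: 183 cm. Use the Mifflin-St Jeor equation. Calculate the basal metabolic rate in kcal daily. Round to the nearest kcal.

2274 kcal daily

Mifflin-St Jeor (male): BMR = 10(137) + 6.25(183) − 5(49) + 5 = 1370 + 1143.75 − 245 + 5 = 2273.75 kcal/day.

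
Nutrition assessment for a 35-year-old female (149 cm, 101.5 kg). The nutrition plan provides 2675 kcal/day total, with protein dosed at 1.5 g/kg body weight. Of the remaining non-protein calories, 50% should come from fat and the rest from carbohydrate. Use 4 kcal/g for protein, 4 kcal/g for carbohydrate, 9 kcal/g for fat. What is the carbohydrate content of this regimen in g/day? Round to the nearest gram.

Protein = 1.5 × 101.5 = 152.25 g → 152.25 × 4 = 609 kcal.
Non-protein calories = 2675 − 609 = 2066 kcal.
Fat: 50% × 2066 = 1033 kcal; carbohydrate: 1033 kcal.
Carbohydrate: 1033 kcal ÷ 4 kcal/g = 258.25 g.

258 g/day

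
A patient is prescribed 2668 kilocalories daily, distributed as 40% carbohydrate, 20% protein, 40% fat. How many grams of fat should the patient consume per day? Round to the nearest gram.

Fat energy = 40% × 2668 = 1067.2 kcal.
At 9 kcal/g: 1067.2 ÷ 9 = 118.5778 g.

119 g/day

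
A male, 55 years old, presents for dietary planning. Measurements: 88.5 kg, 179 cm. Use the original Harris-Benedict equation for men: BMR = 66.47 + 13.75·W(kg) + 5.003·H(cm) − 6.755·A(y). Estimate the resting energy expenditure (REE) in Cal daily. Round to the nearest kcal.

1807 Cal daily

Harris-Benedict: BMR = 66.47 + 13.75(88.5) + 5.003(179) − 6.755(55) = 1807.357 kcal/day.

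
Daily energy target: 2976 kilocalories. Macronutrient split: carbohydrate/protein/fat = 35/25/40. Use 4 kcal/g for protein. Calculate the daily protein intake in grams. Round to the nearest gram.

186 g/day

Protein energy = 25% × 2976 = 744 kcal.
At 4 kcal/g: 744 ÷ 4 = 186 g.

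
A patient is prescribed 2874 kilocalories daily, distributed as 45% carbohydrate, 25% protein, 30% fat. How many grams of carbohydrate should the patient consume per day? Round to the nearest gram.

323 g/day

Carbohydrate energy = 45% × 2874 = 1293.3 kcal.
At 4 kcal/g: 1293.3 ÷ 4 = 323.325 g.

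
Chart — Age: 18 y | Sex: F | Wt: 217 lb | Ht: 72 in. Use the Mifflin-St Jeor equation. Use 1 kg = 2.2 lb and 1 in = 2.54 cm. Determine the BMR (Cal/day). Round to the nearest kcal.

1878 Cal/day

Convert to metric: weight = 217 ÷ 2.2 = 98.6364 kg; height = 72 × 2.54 = 182.88 cm.
Mifflin-St Jeor (female): BMR = 10(98.6364) + 6.25(182.88) − 5(18) − 161 = 986.3636 + 1143 − 90 − 161 = 1878.3636 kcal/day.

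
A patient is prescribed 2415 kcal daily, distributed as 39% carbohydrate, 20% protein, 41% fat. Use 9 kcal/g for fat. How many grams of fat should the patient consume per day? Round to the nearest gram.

Fat energy = 41% × 2415 = 990.15 kcal.
At 9 kcal/g: 990.15 ÷ 9 = 110.0167 g.

110 g/day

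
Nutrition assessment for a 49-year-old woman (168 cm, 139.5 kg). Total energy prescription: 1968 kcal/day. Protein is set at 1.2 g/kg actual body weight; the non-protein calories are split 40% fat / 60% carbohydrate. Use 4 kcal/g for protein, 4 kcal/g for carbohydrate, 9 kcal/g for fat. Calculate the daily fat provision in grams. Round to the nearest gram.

Protein = 1.2 × 139.5 = 167.4 g → 167.4 × 4 = 669.6 kcal.
Non-protein calories = 1968 − 669.6 = 1298.4 kcal.
Fat: 40% × 1298.4 = 519.36 kcal; carbohydrate: 779.04 kcal.
Fat: 519.36 kcal ÷ 9 kcal/g = 57.7067 g.

58 g/day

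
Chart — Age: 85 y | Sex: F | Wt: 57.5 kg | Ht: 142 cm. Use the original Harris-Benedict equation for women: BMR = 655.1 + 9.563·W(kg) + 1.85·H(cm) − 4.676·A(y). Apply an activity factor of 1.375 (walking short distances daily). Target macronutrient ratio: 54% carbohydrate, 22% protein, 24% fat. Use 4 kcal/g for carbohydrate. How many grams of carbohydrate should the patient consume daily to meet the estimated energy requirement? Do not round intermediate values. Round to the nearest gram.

199 g/day

Harris-Benedict: BMR = 655.1 + 9.563(57.5) + 1.85(142) − 4.676(85) = 1070.2125 kcal/day.
TEE = 1070.2125 × 1.375 = 1471.5422 kcal/day.
Carbohydrate energy = 54% × 1471.5422 = 794.6328 kcal.
Carbohydrate = 794.6328 ÷ 4 kcal/g = 198.6582 g.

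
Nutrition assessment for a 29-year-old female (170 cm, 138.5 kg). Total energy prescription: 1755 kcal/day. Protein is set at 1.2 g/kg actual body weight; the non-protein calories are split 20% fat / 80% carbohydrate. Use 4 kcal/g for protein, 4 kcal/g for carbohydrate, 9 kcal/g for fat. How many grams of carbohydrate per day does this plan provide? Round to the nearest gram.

Protein = 1.2 × 138.5 = 166.2 g → 166.2 × 4 = 664.8 kcal.
Non-protein calories = 1755 − 664.8 = 1090.2 kcal.
Fat: 20% × 1090.2 = 218.04 kcal; carbohydrate: 872.16 kcal.
Carbohydrate: 872.16 kcal ÷ 4 kcal/g = 218.04 g.

218 g/day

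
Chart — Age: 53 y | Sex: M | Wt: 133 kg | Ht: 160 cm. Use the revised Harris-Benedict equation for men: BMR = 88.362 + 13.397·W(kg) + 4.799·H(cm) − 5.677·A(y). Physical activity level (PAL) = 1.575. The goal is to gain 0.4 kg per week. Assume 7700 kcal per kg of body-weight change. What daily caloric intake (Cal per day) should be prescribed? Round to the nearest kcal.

Harris-Benedict: BMR = 88.362 + 13.397(133) + 4.799(160) − 5.677(53) = 2337.122 kcal/day.
TEE = 2337.122 × 1.575 = 3680.9672 kcal/day.
Required daily surplus = 0.4 × 7700 ÷ 7 = 440 kcal/day.
Target intake = 3680.9672 + 440 = 4120.9672 kcal/day.

4121 Cal per day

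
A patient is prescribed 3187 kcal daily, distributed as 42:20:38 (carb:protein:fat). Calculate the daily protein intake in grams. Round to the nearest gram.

Protein energy = 20% × 3187 = 637.4 kcal.
At 4 kcal/g: 637.4 ÷ 4 = 159.35 g.

159 g/day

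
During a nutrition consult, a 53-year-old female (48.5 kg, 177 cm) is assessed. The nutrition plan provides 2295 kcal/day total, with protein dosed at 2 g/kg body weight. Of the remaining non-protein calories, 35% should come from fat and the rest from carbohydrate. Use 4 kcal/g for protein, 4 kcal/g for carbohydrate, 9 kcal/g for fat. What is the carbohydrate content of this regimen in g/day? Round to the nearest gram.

310 g/day

Protein = 2 × 48.5 = 97 g → 97 × 4 = 388 kcal.
Non-protein calories = 2295 − 388 = 1907 kcal.
Fat: 35% × 1907 = 667.45 kcal; carbohydrate: 1239.55 kcal.
Carbohydrate: 1239.55 kcal ÷ 4 kcal/g = 309.8875 g.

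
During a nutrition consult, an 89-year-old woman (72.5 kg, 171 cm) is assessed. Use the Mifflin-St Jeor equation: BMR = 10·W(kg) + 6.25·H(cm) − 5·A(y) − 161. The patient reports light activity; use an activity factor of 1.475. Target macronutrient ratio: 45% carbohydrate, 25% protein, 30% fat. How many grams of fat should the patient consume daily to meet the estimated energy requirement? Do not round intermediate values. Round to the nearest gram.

58 g/day

Mifflin-St Jeor (female): BMR = 10(72.5) + 6.25(171) − 5(89) − 161 = 725 + 1068.75 − 445 − 161 = 1187.75 kcal/day.
TEE = 1187.75 × 1.475 = 1751.9313 kcal/day.
Fat energy = 30% × 1751.9313 = 525.5794 kcal.
Fat = 525.5794 ÷ 9 kcal/g = 58.3977 g.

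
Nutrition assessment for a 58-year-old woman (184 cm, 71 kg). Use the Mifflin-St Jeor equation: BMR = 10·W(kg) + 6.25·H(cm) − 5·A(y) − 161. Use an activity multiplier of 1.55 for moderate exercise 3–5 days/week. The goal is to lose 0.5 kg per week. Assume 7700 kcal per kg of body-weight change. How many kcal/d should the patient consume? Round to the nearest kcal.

Mifflin-St Jeor (female): BMR = 10(71) + 6.25(184) − 5(58) − 161 = 710 + 1150 − 290 − 161 = 1409 kcal/day.
TEE = 1409 × 1.55 = 2183.95 kcal/day.
Required daily deficit = 0.5 × 7700 ÷ 7 = 550 kcal/day.
Target intake = 2183.95 − 550 = 1633.95 kcal/day.

1634 kcal/d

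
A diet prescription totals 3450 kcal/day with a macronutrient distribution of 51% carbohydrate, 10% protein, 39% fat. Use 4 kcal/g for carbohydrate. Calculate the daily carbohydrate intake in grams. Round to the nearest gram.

Carbohydrate energy = 51% × 3450 = 1759.5 kcal.
At 4 kcal/g: 1759.5 ÷ 4 = 439.875 g.

440 g/day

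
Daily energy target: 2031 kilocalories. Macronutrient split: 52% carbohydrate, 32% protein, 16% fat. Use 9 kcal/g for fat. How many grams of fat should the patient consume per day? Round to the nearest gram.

Fat energy = 16% × 2031 = 324.96 kcal.
At 9 kcal/g: 324.96 ÷ 9 = 36.1067 g.

36 g/day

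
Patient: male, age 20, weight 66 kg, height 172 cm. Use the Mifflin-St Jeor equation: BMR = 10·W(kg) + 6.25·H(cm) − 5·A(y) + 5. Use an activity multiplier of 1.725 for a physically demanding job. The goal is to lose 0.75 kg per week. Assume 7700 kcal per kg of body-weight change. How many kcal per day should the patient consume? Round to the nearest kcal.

2004 kcal per day

Mifflin-St Jeor (male): BMR = 10(66) + 6.25(172) − 5(20) + 5 = 660 + 1075 − 100 + 5 = 1640 kcal/day.
TEE = 1640 × 1.725 = 2829 kcal/day.
Required daily deficit = 0.75 × 7700 ÷ 7 = 825 kcal/day.
Target intake = 2829 − 825 = 2004 kcal/day.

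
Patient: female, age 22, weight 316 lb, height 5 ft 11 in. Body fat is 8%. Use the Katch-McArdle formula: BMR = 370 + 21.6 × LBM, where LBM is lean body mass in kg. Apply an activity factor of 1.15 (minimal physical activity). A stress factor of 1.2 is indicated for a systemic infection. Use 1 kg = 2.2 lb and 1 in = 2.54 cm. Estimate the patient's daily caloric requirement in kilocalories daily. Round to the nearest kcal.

4450 kilocalories daily

Convert to metric: weight = 316 ÷ 2.2 = 143.6364 kg; height = (5×12 + 11) × 2.54 = 71 × 2.54 = 180.34 cm.
LBM = 143.6364 × (1 − 0.08) = 132.1455 kg. Katch-McArdle: BMR = 370 + 21.6 × 132.1455 = 3224.3418 kcal/day.
TEE = BMR × activity factor = 3224.3418 × 1.15 = 3707.9931 kcal/day.
Apply stress factor: 3707.9931 × 1.2 = 4449.5917 kcal/day.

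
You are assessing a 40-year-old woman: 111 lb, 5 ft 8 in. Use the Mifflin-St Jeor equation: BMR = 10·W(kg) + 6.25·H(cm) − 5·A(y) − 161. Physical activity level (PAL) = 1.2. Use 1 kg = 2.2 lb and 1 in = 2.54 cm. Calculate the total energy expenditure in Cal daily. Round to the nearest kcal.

Convert to metric: weight = 111 ÷ 2.2 = 50.4545 kg; height = (5×12 + 8) × 2.54 = 68 × 2.54 = 172.72 cm.
Mifflin-St Jeor (female): BMR = 10(50.4545) + 6.25(172.72) − 5(40) − 161 = 504.5455 + 1079.5 − 200 − 161 = 1223.0455 kcal/day.
TEE = BMR × activity factor = 1223.0455 × 1.2 = 1467.6545 kcal/day.

1468 Cal daily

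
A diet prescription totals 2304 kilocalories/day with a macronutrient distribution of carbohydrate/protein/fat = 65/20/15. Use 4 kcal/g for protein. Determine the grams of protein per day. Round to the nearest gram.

115 g/day

Protein energy = 20% × 2304 = 460.8 kcal.
At 4 kcal/g: 460.8 ÷ 4 = 115.2 g.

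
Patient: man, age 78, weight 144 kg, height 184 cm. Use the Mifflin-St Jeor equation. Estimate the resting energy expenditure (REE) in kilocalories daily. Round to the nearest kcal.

Mifflin-St Jeor (male): BMR = 10(144) + 6.25(184) − 5(78) + 5 = 1440 + 1150 − 390 + 5 = 2205 kcal/day.

2205 kilocalories daily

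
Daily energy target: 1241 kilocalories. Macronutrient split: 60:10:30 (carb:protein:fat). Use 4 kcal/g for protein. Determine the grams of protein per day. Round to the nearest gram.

Protein energy = 10% × 1241 = 124.1 kcal.
At 4 kcal/g: 124.1 ÷ 4 = 31.025 g.

31 g/day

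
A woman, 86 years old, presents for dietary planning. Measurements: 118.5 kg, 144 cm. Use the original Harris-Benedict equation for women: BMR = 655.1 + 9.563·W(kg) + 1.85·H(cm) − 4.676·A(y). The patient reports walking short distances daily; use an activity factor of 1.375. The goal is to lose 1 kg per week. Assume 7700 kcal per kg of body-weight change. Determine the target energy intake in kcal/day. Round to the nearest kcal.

1172 kcal/day

Harris-Benedict: BMR = 655.1 + 9.563(118.5) + 1.85(144) − 4.676(86) = 1652.5795 kcal/day.
TEE = 1652.5795 × 1.375 = 2272.2968 kcal/day.
Required daily deficit = 1 × 7700 ÷ 7 = 1100 kcal/day.
Target intake = 2272.2968 − 1100 = 1172.2968 kcal/day.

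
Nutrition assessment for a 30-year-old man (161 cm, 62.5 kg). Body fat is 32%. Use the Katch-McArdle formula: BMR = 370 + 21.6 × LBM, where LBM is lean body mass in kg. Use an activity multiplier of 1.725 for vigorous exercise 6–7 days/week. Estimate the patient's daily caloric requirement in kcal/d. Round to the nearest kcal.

LBM = 62.5 × (1 − 0.32) = 42.5 kg. Katch-McArdle: BMR = 370 + 21.6 × 42.5 = 1288 kcal/day.
TEE = BMR × activity factor = 1288 × 1.725 = 2221.8 kcal/day.

2222 kcal/d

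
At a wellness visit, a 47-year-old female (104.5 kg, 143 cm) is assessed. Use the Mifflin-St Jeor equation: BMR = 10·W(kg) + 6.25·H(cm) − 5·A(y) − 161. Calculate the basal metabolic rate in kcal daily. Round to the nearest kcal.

1543 kcal daily

Mifflin-St Jeor (female): BMR = 10(104.5) + 6.25(143) − 5(47) − 161 = 1045 + 893.75 − 235 − 161 = 1542.75 kcal/day.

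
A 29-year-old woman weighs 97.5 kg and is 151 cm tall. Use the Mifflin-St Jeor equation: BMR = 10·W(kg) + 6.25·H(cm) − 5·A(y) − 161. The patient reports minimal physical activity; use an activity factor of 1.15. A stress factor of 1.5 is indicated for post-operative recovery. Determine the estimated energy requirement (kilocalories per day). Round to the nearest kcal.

2782 kilocalories per day

Mifflin-St Jeor (female): BMR = 10(97.5) + 6.25(151) − 5(29) − 161 = 975 + 943.75 − 145 − 161 = 1612.75 kcal/day.
TEE = BMR × activity factor = 1612.75 × 1.15 = 1854.6625 kcal/day.
Apply stress factor: 1854.6625 × 1.5 = 2781.9938 kcal/day.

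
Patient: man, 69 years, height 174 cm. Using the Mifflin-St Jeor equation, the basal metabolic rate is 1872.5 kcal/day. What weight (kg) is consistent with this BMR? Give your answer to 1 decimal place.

112.5 kg

1872.5 = 10·W + 6.25(174) − 5(69) + 5
10·W = 1872.5 − 747.5 = 1125, so W = 112.5 kg.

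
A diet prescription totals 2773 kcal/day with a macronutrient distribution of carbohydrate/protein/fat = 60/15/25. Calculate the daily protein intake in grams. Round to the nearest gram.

Protein energy = 15% × 2773 = 415.95 kcal.
At 4 kcal/g: 415.95 ÷ 4 = 103.9875 g.

104 g/day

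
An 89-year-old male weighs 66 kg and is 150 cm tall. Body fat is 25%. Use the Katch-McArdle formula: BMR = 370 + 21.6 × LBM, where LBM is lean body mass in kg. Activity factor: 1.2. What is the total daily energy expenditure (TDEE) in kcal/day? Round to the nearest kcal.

1727 kcal/day

LBM = 66 × (1 − 0.25) = 49.5 kg. Katch-McArdle: BMR = 370 + 21.6 × 49.5 = 1439.2 kcal/day.
TEE = BMR × activity factor = 1439.2 × 1.2 = 1727.04 kcal/day.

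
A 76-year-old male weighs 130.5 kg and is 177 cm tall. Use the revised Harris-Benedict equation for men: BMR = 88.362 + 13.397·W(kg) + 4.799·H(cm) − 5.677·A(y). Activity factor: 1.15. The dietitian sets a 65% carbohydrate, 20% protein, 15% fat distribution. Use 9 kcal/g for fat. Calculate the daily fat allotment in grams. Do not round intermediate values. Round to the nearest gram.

Harris-Benedict: BMR = 88.362 + 13.397(130.5) + 4.799(177) − 5.677(76) = 2254.6415 kcal/day.
TEE = 2254.6415 × 1.15 = 2592.8377 kcal/day.
Fat energy = 15% × 2592.8377 = 388.9257 kcal.
Fat = 388.9257 ÷ 9 kcal/g = 43.214 g.

43 g/day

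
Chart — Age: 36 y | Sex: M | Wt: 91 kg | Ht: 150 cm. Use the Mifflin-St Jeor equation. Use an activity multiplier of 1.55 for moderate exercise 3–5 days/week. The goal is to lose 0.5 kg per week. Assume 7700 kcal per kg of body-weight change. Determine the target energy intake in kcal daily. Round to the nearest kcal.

2042 kcal daily

Mifflin-St Jeor (male): BMR = 10(91) + 6.25(150) − 5(36) + 5 = 910 + 937.5 − 180 + 5 = 1672.5 kcal/day.
TEE = 1672.5 × 1.55 = 2592.375 kcal/day.
Required daily deficit = 0.5 × 7700 ÷ 7 = 550 kcal/day.
Target intake = 2592.375 − 550 = 2042.375 kcal/day.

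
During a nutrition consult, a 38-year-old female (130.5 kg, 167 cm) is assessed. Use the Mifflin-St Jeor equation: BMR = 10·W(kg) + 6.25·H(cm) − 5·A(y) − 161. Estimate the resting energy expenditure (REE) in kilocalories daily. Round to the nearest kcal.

1998 kilocalories daily

Mifflin-St Jeor (female): BMR = 10(130.5) + 6.25(167) − 5(38) − 161 = 1305 + 1043.75 − 190 − 161 = 1997.75 kcal/day.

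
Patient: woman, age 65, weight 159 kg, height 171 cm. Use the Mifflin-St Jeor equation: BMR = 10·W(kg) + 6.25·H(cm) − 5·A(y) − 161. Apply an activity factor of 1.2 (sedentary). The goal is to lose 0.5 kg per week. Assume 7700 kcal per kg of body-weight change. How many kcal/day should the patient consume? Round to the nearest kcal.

Mifflin-St Jeor (female): BMR = 10(159) + 6.25(171) − 5(65) − 161 = 1590 + 1068.75 − 325 − 161 = 2172.75 kcal/day.
TEE = 2172.75 × 1.2 = 2607.3 kcal/day.
Required daily deficit = 0.5 × 7700 ÷ 7 = 550 kcal/day.
Target intake = 2607.3 − 550 = 2057.3 kcal/day.

2057 kcal/day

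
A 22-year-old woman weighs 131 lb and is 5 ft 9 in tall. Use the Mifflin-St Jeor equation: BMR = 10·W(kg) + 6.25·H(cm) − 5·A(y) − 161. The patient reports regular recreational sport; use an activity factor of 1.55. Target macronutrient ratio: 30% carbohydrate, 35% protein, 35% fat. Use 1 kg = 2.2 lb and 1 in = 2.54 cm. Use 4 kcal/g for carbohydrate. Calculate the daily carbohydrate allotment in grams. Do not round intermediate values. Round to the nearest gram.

165 g/day

Convert to metric: weight = 131 ÷ 2.2 = 59.5455 kg; height = (5×12 + 9) × 2.54 = 69 × 2.54 = 175.26 cm.
Mifflin-St Jeor (female): BMR = 10(59.5455) + 6.25(175.26) − 5(22) − 161 = 595.4545 + 1095.375 − 110 − 161 = 1419.8295 kcal/day.
TEE = 1419.8295 × 1.55 = 2200.7358 kcal/day.
Carbohydrate energy = 30% × 2200.7358 = 660.2207 kcal.
Carbohydrate = 660.2207 ÷ 4 kcal/g = 165.0552 g.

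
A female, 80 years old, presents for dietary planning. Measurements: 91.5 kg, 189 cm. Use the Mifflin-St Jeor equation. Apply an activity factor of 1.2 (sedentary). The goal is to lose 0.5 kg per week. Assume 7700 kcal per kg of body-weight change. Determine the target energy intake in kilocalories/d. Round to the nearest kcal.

1292 kilocalories/d

Mifflin-St Jeor (female): BMR = 10(91.5) + 6.25(189) − 5(80) − 161 = 915 + 1181.25 − 400 − 161 = 1535.25 kcal/day.
TEE = 1535.25 × 1.2 = 1842.3 kcal/day.
Required daily deficit = 0.5 × 7700 ÷ 7 = 550 kcal/day.
Target intake = 1842.3 − 550 = 1292.3 kcal/day.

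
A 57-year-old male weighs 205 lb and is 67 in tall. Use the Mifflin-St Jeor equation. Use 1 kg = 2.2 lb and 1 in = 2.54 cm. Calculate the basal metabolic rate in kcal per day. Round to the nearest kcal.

1715 kcal per day

Convert to metric: weight = 205 ÷ 2.2 = 93.1818 kg; height = 67 × 2.54 = 170.18 cm.
Mifflin-St Jeor (male): BMR = 10(93.1818) + 6.25(170.18) − 5(57) + 5 = 931.8182 + 1063.625 − 285 + 5 = 1715.4432 kcal/day.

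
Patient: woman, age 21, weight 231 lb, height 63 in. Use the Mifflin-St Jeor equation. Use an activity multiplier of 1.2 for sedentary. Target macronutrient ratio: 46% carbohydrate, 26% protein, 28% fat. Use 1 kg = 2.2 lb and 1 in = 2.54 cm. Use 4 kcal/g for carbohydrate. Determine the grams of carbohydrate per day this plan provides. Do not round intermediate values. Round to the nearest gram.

246 g/day

Convert to metric: weight = 231 ÷ 2.2 = 105 kg; height = 63 × 2.54 = 160.02 cm.
Mifflin-St Jeor (female): BMR = 10(105) + 6.25(160.02) − 5(21) − 161 = 1050 + 1000.125 − 105 − 161 = 1784.125 kcal/day.
TEE = 1784.125 × 1.2 = 2140.95 kcal/day.
Carbohydrate energy = 46% × 2140.95 = 984.837 kcal.
Carbohydrate = 984.837 ÷ 4 kcal/g = 246.2093 g.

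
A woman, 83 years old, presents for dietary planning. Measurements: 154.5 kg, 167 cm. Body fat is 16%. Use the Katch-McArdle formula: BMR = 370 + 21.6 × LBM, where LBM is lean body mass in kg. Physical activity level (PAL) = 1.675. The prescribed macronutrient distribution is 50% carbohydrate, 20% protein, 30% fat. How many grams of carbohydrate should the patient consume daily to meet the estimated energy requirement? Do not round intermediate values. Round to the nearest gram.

LBM = 154.5 × (1 − 0.16) = 129.78 kg. Katch-McArdle: BMR = 370 + 21.6 × 129.78 = 3173.248 kcal/day.
TEE = 3173.248 × 1.675 = 5315.1904 kcal/day.
Carbohydrate energy = 50% × 5315.1904 = 2657.5952 kcal.
Carbohydrate = 2657.5952 ÷ 4 kcal/g = 664.3988 g.

664 g/day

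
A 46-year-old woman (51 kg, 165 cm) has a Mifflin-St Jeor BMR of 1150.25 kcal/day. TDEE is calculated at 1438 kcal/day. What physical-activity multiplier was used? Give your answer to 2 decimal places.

Activity factor = TEE ÷ BMR = 1438 ÷ 1150.25 = 1.25.

1.25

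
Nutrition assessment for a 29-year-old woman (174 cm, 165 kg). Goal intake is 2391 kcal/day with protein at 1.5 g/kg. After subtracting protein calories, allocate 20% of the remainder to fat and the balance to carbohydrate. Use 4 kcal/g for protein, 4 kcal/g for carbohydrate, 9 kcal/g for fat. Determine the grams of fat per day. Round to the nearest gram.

31 g/day

Protein = 1.5 × 165 = 247.5 g → 247.5 × 4 = 990 kcal.
Non-protein calories = 2391 − 990 = 1401 kcal.
Fat: 20% × 1401 = 280.2 kcal; carbohydrate: 1120.8 kcal.
Fat: 280.2 kcal ÷ 9 kcal/g = 31.1333 g.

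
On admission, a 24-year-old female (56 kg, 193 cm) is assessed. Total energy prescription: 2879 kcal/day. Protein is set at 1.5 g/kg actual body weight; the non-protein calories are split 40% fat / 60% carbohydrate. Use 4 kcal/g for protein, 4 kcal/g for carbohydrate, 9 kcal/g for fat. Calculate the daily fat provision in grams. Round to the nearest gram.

113 g/day

Protein = 1.5 × 56 = 84 g → 84 × 4 = 336 kcal.
Non-protein calories = 2879 − 336 = 2543 kcal.
Fat: 40% × 2543 = 1017.2 kcal; carbohydrate: 1525.8 kcal.
Fat: 1017.2 kcal ÷ 9 kcal/g = 113.0222 g.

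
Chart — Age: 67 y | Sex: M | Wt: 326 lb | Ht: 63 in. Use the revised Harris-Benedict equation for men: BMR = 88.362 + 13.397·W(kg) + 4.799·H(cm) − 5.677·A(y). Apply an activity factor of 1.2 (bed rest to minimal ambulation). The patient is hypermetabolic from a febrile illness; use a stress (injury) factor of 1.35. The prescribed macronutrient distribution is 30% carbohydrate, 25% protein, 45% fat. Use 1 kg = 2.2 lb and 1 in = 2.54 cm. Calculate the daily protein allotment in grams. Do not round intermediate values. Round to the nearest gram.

Convert to metric: weight = 326 ÷ 2.2 = 148.1818 kg; height = 63 × 2.54 = 160.02 cm.
Harris-Benedict: BMR = 88.362 + 13.397(148.1818) + 4.799(160.02) − 5.677(67) = 2461.1308 kcal/day.
TEE = 2461.1308 × 1.2 = 2953.357 kcal/day.
With stress factor 1.35: 2953.357 × 1.35 = 3987.0319 kcal/day.
Protein energy = 25% × 3987.0319 = 996.758 kcal.
Protein = 996.758 ÷ 4 kcal/g = 249.1895 g.

249 g/day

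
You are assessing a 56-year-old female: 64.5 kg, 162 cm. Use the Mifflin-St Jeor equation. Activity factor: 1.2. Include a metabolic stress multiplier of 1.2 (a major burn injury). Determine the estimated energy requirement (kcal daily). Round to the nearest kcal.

Mifflin-St Jeor (female): BMR = 10(64.5) + 6.25(162) − 5(56) − 161 = 645 + 1012.5 − 280 − 161 = 1216.5 kcal/day.
TEE = BMR × activity factor = 1216.5 × 1.2 = 1459.8 kcal/day.
Apply stress factor: 1459.8 × 1.2 = 1751.76 kcal/day.

1752 kcal daily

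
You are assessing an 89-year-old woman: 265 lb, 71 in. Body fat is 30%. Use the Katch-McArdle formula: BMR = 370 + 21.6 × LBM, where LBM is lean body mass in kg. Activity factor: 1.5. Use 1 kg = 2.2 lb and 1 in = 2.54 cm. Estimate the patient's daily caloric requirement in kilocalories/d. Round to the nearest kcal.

3287 kilocalories/d

Convert to metric: weight = 265 ÷ 2.2 = 120.4545 kg; height = 71 × 2.54 = 180.34 cm.
LBM = 120.4545 × (1 − 0.3) = 84.3182 kg. Katch-McArdle: BMR = 370 + 21.6 × 84.3182 = 2191.2727 kcal/day.
TEE = BMR × activity factor = 2191.2727 × 1.5 = 3286.9091 kcal/day.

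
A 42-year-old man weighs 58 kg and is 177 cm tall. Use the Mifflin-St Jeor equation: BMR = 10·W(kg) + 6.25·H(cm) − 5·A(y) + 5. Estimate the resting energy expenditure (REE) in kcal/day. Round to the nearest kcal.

Mifflin-St Jeor (male): BMR = 10(58) + 6.25(177) − 5(42) + 5 = 580 + 1106.25 − 210 + 5 = 1481.25 kcal/day.

1481 kcal/day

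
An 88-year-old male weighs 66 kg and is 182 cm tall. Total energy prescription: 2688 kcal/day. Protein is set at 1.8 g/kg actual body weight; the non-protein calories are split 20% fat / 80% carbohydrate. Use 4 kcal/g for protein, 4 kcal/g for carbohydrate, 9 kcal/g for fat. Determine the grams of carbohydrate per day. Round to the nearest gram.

443 g/day

Protein = 1.8 × 66 = 118.8 g → 118.8 × 4 = 475.2 kcal.
Non-protein calories = 2688 − 475.2 = 2212.8 kcal.
Fat: 20% × 2212.8 = 442.56 kcal; carbohydrate: 1770.24 kcal.
Carbohydrate: 1770.24 kcal ÷ 4 kcal/g = 442.56 g.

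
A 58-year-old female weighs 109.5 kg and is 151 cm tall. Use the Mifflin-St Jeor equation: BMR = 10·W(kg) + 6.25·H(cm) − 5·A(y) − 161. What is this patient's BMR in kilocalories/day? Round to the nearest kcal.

Mifflin-St Jeor (female): BMR = 10(109.5) + 6.25(151) − 5(58) − 161 = 1095 + 943.75 − 290 − 161 = 1587.75 kcal/day.

1588 kilocalories/day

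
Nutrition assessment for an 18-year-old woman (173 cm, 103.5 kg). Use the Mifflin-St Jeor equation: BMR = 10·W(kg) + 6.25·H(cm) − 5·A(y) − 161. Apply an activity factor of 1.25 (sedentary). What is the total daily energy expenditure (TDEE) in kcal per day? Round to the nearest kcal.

Mifflin-St Jeor (female): BMR = 10(103.5) + 6.25(173) − 5(18) − 161 = 1035 + 1081.25 − 90 − 161 = 1865.25 kcal/day.
TEE = BMR × activity factor = 1865.25 × 1.25 = 2331.5625 kcal/day.

2332 kcal per day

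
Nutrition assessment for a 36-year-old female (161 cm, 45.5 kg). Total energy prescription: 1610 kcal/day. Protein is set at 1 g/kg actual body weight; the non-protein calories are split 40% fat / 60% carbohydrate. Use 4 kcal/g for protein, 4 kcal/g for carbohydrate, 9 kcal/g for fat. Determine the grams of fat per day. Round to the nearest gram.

63 g/day

Protein = 1 × 45.5 = 45.5 g → 45.5 × 4 = 182 kcal.
Non-protein calories = 1610 − 182 = 1428 kcal.
Fat: 40% × 1428 = 571.2 kcal; carbohydrate: 856.8 kcal.
Fat: 571.2 kcal ÷ 9 kcal/g = 63.4667 g.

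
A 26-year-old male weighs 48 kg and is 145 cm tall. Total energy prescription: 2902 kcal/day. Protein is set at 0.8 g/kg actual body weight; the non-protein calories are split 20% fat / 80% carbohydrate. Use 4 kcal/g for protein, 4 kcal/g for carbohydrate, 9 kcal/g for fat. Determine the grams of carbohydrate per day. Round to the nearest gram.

550 g/day

Protein = 0.8 × 48 = 38.4 g → 38.4 × 4 = 153.6 kcal.
Non-protein calories = 2902 − 153.6 = 2748.4 kcal.
Fat: 20% × 2748.4 = 549.68 kcal; carbohydrate: 2198.72 kcal.
Carbohydrate: 2198.72 kcal ÷ 4 kcal/g = 549.68 g.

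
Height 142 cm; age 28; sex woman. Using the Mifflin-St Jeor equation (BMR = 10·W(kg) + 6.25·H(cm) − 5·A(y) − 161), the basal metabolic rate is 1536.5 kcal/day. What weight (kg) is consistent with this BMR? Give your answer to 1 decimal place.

95.0 kg

1536.5 = 10·W + 6.25(142) − 5(28) − 161
10·W = 1536.5 − 586.5 = 950, so W = 95 kg.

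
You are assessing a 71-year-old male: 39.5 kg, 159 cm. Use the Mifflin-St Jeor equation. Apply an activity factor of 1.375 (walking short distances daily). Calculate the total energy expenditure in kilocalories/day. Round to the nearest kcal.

Mifflin-St Jeor (male): BMR = 10(39.5) + 6.25(159) − 5(71) + 5 = 395 + 993.75 − 355 + 5 = 1038.75 kcal/day.
TEE = BMR × activity factor = 1038.75 × 1.375 = 1428.2813 kcal/day.

1428 kilocalories/day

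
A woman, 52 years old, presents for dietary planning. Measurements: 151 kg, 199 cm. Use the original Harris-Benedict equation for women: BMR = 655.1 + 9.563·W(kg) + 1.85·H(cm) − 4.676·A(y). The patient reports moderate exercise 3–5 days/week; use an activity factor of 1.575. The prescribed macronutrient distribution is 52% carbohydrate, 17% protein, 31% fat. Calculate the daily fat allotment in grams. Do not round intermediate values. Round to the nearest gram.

121 g/day

Harris-Benedict: BMR = 655.1 + 9.563(151) + 1.85(199) − 4.676(52) = 2224.111 kcal/day.
TEE = 2224.111 × 1.575 = 3502.9748 kcal/day.
Fat energy = 31% × 3502.9748 = 1085.9222 kcal.
Fat = 1085.9222 ÷ 9 kcal/g = 120.658 g.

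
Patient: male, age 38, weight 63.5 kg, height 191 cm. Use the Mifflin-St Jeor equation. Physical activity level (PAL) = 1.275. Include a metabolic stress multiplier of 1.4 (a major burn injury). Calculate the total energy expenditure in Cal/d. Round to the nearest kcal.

Mifflin-St Jeor (male): BMR = 10(63.5) + 6.25(191) − 5(38) + 5 = 635 + 1193.75 − 190 + 5 = 1643.75 kcal/day.
TEE = BMR × activity factor = 1643.75 × 1.275 = 2095.7813 kcal/day.
Apply stress factor: 2095.7813 × 1.4 = 2934.0938 kcal/day.

2934 Cal/d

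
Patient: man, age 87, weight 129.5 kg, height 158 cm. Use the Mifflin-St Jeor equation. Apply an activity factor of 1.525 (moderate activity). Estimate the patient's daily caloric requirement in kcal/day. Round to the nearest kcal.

2825 kcal/day

Mifflin-St Jeor (male): BMR = 10(129.5) + 6.25(158) − 5(87) + 5 = 1295 + 987.5 − 435 + 5 = 1852.5 kcal/day.
TEE = BMR × activity factor = 1852.5 × 1.525 = 2825.0625 kcal/day.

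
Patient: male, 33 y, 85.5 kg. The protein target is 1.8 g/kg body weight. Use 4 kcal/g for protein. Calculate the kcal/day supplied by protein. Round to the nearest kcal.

Protein = 1.8 g/kg × 85.5 kg = 153.9 g/day.
Protein energy = 153.9 g × 4 kcal/g = 615.6 kcal/day.

616 kcal/day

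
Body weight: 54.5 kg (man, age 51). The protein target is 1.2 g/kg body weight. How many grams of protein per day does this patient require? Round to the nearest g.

Protein = 1.2 g/kg × 54.5 kg = 65.4 g/day.

65 g/day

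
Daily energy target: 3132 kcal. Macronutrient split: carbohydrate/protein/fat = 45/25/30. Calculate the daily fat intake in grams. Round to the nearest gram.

Fat energy = 30% × 3132 = 939.6 kcal.
At 9 kcal/g: 939.6 ÷ 9 = 104.4 g.

104 g/day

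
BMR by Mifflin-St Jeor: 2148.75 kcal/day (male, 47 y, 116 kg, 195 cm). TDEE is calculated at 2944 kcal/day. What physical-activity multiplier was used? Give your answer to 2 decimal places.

1.37

Activity factor = TEE ÷ BMR = 2944 ÷ 2148.75 = 1.37.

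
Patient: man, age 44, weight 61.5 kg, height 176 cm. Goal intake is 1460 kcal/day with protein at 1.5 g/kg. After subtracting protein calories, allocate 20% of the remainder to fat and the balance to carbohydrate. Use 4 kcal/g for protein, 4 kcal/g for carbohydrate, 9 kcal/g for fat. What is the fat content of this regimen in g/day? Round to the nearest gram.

Protein = 1.5 × 61.5 = 92.25 g → 92.25 × 4 = 369 kcal.
Non-protein calories = 1460 − 369 = 1091 kcal.
Fat: 20% × 1091 = 218.2 kcal; carbohydrate: 872.8 kcal.
Fat: 218.2 kcal ÷ 9 kcal/g = 24.2444 g.

24 g/day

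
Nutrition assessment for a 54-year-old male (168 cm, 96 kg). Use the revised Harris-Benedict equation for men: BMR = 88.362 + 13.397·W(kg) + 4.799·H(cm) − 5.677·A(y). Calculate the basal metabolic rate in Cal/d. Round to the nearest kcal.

Harris-Benedict: BMR = 88.362 + 13.397(96) + 4.799(168) − 5.677(54) = 1874.148 kcal/day.

1874 Cal/d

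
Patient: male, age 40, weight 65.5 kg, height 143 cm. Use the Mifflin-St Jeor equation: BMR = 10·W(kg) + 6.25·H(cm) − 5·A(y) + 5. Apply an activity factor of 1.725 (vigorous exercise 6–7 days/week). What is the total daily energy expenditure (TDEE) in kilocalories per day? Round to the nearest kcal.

2335 kilocalories per day

Mifflin-St Jeor (male): BMR = 10(65.5) + 6.25(143) − 5(40) + 5 = 655 + 893.75 − 200 + 5 = 1353.75 kcal/day.
TEE = BMR × activity factor = 1353.75 × 1.725 = 2335.2188 kcal/day.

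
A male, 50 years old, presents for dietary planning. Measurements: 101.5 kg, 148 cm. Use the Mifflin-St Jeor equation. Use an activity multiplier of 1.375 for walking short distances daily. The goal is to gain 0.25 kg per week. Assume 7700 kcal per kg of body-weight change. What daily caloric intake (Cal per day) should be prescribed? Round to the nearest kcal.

2606 Cal per day

Mifflin-St Jeor (male): BMR = 10(101.5) + 6.25(148) − 5(50) + 5 = 1015 + 925 − 250 + 5 = 1695 kcal/day.
TEE = 1695 × 1.375 = 2330.625 kcal/day.
Required daily surplus = 0.25 × 7700 ÷ 7 = 275 kcal/day.
Target intake = 2330.625 + 275 = 2605.625 kcal/day.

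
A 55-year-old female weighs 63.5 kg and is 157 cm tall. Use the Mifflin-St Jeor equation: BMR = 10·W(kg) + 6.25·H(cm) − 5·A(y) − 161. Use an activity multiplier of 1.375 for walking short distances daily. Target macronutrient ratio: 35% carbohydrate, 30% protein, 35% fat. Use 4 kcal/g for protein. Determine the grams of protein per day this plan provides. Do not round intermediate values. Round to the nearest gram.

Mifflin-St Jeor (female): BMR = 10(63.5) + 6.25(157) − 5(55) − 161 = 635 + 981.25 − 275 − 161 = 1180.25 kcal/day.
TEE = 1180.25 × 1.375 = 1622.8438 kcal/day.
Protein energy = 30% × 1622.8438 = 486.8531 kcal.
Protein = 486.8531 ÷ 4 kcal/g = 121.7133 g.

122 g/day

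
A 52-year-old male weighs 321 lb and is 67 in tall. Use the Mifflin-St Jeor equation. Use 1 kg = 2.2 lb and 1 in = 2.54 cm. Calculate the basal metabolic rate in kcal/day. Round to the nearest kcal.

2268 kcal/day

Convert to metric: weight = 321 ÷ 2.2 = 145.9091 kg; height = 67 × 2.54 = 170.18 cm.
Mifflin-St Jeor (male): BMR = 10(145.9091) + 6.25(170.18) − 5(52) + 5 = 1459.0909 + 1063.625 − 260 + 5 = 2267.7159 kcal/day.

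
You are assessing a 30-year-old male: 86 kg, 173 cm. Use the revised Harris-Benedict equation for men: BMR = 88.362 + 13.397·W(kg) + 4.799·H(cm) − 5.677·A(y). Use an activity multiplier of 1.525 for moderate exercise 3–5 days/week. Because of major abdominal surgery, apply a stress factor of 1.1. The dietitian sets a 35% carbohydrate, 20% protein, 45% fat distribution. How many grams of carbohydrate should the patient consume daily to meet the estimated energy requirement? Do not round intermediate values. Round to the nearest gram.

279 g/day

Harris-Benedict: BMR = 88.362 + 13.397(86) + 4.799(173) − 5.677(30) = 1900.421 kcal/day.
TEE = 1900.421 × 1.525 = 2898.142 kcal/day.
With stress factor 1.1: 2898.142 × 1.1 = 3187.9562 kcal/day.
Carbohydrate energy = 35% × 3187.9562 = 1115.7847 kcal.
Carbohydrate = 1115.7847 ÷ 4 kcal/g = 278.9462 g.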